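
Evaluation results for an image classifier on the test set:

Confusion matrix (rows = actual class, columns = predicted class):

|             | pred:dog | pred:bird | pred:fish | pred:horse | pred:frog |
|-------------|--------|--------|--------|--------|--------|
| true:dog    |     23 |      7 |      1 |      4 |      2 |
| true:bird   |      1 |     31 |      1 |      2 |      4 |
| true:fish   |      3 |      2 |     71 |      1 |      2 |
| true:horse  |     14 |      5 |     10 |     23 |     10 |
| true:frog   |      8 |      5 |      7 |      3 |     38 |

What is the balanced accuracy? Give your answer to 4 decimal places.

0.6618

Balanced accuracy = mean of per-class recall.
  dog: recall = 23/37 = 0.62162
  bird: recall = 31/39 = 0.79487
  fish: recall = 71/79 = 0.89873
  horse: recall = 23/62 = 0.37097
  frog: recall = 38/61 = 0.62295
Mean = (0.62162 + 0.79487 + 0.89873 + 0.37097 + 0.62295) / 5 = 0.6618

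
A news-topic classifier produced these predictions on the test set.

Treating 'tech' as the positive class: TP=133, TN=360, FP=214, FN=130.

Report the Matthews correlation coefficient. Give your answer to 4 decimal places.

0.1252

MCC = (TP·TN − FP·FN) / √((TP+FP)(TP+FN)(TN+FP)(TN+FN))
Numerator = 133·360 − 214·130 = 20060
Denominator = √(347·263·574·490) = √25668068860 = 160212.5740
MCC = 20060 / 160212.5740 = 0.1252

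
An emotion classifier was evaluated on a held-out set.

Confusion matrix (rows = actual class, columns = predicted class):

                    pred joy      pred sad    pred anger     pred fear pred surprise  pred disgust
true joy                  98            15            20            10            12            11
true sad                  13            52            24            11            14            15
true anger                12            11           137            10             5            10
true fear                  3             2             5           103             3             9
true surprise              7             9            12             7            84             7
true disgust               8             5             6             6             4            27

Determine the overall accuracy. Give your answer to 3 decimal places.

Accuracy = trace / total = (98+52+137+103+84+27=501) / 787 = 501/787 = 0.637

0.637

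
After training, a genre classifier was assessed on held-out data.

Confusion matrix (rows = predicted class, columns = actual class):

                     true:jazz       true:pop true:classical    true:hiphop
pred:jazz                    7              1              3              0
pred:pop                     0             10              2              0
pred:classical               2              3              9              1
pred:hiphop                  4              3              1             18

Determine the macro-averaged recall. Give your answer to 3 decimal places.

0.669

Per-class recall (TP/(TP+FN)):
  jazz: TP=7, FN=0+2+4=6 → 7/13 = 0.5385
  pop: TP=10, FN=1+3+3=7 → 10/17 = 0.5882
  classical: TP=9, FN=3+2+1=6 → 9/15 = 0.6000
  hiphop: TP=18, FN=0+0+1=1 → 18/19 = 0.9474
Macro-recall = mean = (0.5385 + 0.5882 + 0.6000 + 0.9474) / 4 = 0.669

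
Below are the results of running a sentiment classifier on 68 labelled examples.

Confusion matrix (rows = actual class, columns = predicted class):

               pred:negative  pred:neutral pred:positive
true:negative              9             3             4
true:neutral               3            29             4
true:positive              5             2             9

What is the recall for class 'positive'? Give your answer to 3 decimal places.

0.563

Take TP from the diagonal, FP from the rest of the 'positive' prediction marginal, FN from the rest of the 'positive' actual marginal.
recall = TP/(TP+FN).
positive: TP=9, FN=5+2=7 → 9/16 = 0.5625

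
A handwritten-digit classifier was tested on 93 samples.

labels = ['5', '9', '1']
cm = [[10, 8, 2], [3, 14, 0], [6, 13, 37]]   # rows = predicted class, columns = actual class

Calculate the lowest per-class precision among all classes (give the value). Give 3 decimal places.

Per-class precision (TP/(TP+FP)):
  5: TP=10, FP=8+2=10 → 10/20 = 0.5000
  9: TP=14, FP=3+0=3 → 14/17 = 0.8235
  1: TP=37, FP=6+13=19 → 37/56 = 0.6607
Lowest is class '5' with precision = 0.500.

0.500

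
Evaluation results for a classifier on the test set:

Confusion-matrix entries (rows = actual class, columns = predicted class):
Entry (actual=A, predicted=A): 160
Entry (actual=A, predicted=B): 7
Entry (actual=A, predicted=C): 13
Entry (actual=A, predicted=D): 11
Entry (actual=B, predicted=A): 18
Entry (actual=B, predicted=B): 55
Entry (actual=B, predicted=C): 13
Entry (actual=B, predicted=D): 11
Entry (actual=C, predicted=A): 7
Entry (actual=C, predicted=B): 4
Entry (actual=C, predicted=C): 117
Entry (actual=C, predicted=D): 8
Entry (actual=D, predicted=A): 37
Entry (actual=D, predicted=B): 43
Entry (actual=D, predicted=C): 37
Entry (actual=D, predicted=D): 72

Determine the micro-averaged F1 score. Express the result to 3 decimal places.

Micro-averaging pools counts across classes: ΣTP=404, ΣFP=209, ΣFN=209.
Micro-F1 score = 2·TP/(2·TP+FP+FN) on pooled counts = 0.659 (equals overall accuracy in single-label multiclass).

0.659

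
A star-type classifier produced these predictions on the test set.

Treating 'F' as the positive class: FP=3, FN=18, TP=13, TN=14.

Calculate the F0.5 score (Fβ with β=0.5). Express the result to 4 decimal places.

Fβ = (1+β²)·TP / ((1+β²)·TP + β²·FN + FP), with β²=1/4
= 1.25·13 / (1.25·13 + 0.25·18 + 3) = 0.6842

0.6842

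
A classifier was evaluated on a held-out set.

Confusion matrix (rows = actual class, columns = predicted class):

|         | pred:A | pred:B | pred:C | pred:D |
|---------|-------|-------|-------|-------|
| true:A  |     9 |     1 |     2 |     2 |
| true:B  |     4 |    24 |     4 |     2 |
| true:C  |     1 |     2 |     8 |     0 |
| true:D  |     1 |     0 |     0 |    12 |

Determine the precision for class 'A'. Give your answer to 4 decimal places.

0.6000

Take TP from the diagonal, FP from the rest of the 'A' prediction marginal, FN from the rest of the 'A' actual marginal.
precision = TP/(TP+FP).
A: TP=9, FP=4+1+1=6 → 9/15 = 0.60000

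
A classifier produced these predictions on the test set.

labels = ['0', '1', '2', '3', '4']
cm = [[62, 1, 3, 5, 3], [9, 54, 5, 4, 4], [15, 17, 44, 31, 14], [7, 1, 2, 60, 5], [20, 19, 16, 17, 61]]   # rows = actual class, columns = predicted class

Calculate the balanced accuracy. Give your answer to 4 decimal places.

0.6341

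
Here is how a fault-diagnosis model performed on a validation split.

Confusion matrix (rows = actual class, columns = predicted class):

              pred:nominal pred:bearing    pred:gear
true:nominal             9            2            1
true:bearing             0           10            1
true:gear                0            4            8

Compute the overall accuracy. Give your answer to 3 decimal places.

0.771

Accuracy = trace / total = (9+10+8=27) / 35 = 27/35 = 0.771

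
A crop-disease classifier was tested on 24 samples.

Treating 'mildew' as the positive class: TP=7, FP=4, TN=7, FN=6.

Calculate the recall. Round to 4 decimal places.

Recall = TP/(TP+FN) = 7/(7+6) = 7/13 = 0.5385

0.5385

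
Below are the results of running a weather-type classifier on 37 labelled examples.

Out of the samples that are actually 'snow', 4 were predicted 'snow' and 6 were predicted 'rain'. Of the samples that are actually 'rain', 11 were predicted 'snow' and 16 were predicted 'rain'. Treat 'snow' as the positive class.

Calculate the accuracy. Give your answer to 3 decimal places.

Accuracy = (TP+TN)/N = (4+16)/37 = 0.541

0.541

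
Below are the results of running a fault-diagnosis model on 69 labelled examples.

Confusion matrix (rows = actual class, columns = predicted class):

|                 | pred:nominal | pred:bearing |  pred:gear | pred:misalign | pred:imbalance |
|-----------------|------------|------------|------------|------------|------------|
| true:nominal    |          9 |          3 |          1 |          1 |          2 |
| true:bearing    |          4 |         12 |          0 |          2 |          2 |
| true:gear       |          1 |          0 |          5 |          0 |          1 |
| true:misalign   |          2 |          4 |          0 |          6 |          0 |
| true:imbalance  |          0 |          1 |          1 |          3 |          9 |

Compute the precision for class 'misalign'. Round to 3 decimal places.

0.500

One-vs-rest for 'misalign': TP = diagonal; FP = other classes predicted 'misalign'; FN = 'misalign' predicted as other.
precision = TP/(TP+FP).
misalign: TP=6, FP=1+2+0+3=6 → 6/12 = 0.5000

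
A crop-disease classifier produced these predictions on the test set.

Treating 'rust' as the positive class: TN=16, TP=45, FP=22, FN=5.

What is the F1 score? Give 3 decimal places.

0.769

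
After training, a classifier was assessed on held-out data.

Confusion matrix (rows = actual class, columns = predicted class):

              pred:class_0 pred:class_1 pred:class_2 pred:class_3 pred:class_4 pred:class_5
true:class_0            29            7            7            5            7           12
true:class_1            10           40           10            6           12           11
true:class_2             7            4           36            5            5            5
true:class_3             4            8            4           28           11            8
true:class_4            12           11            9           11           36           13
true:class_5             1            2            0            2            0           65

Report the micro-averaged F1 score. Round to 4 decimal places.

0.5282

Micro-averaging pools counts across classes: ΣTP=234, ΣFP=209, ΣFN=209.
Micro-F1 score = 2·TP/(2·TP+FP+FN) on pooled counts = 0.5282 (equals overall accuracy in single-label multiclass).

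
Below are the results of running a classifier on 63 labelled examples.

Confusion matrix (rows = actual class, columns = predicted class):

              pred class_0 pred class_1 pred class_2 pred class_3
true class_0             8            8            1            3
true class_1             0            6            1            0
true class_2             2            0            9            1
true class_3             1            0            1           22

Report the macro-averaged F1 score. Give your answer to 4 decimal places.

0.6794

Per-class F1 score (2·TP/(2·TP+FP+FN)):
  class_0: TP=8, FP=0+2+1=3, FN=8+1+3=12 → 16/31 = 0.51613
  class_1: TP=6, FP=8+0+0=8, FN=0+1+0=1 → 12/21 = 0.57143
  class_2: TP=9, FP=1+1+1=3, FN=2+0+1=3 → 18/24 = 0.75000
  class_3: TP=22, FP=3+0+1=4, FN=1+0+1=2 → 44/50 = 0.88000
Macro-F1 score = mean = (0.51613 + 0.57143 + 0.75000 + 0.88000) / 4 = 0.6794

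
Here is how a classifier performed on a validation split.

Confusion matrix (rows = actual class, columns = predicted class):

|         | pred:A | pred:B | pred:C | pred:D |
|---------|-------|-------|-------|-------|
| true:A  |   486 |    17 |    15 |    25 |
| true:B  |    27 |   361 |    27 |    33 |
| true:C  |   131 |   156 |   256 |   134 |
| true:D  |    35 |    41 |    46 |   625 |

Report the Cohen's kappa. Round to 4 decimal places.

Observed agreement pₒ = trace/N = 1728/2415 = 0.71553
Expected agreement pₑ = Σ (rowᵢ·colᵢ)/N² = (543·679 + 448·575 + 677·344 + 747·817)/2415² = 0.25196
κ = (pₒ − pₑ)/(1 − pₑ) = (0.71553 − 0.25196)/(1 − 0.25196) = 0.6197

0.6197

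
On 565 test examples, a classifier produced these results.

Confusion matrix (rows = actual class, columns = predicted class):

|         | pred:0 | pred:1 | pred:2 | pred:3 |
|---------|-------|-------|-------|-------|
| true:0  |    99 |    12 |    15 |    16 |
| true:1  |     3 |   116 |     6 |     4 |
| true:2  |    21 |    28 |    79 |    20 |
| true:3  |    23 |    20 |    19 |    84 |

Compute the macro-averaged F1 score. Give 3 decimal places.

Per-class F1 score (2·TP/(2·TP+FP+FN)):
  0: TP=99, FP=3+21+23=47, FN=12+15+16=43 → 198/288 = 0.6875
  1: TP=116, FP=12+28+20=60, FN=3+6+4=13 → 232/305 = 0.7607
  2: TP=79, FP=15+6+19=40, FN=21+28+20=69 → 158/267 = 0.5918
  3: TP=84, FP=16+4+20=40, FN=23+20+19=62 → 168/270 = 0.6222
Macro-F1 score = mean = (0.6875 + 0.7607 + 0.5918 + 0.6222) / 4 = 0.666

0.666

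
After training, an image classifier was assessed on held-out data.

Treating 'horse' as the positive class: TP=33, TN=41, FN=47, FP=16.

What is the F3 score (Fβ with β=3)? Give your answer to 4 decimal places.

0.4291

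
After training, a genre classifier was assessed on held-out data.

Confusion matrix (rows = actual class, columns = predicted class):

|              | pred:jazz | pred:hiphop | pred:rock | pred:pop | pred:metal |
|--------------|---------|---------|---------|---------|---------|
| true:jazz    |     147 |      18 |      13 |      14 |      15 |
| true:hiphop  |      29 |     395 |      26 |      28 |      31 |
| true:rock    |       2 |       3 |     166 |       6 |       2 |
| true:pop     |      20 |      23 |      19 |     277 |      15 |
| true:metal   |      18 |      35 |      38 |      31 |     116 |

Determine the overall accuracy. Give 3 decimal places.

0.740

Accuracy = trace / total = (147+395+166+277+116=1101) / 1487 = 1101/1487 = 0.740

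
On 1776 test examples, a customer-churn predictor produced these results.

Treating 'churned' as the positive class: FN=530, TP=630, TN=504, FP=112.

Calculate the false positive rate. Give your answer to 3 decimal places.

0.182

FPR = FP/(FP+TN) = 112/(112+504) = 0.182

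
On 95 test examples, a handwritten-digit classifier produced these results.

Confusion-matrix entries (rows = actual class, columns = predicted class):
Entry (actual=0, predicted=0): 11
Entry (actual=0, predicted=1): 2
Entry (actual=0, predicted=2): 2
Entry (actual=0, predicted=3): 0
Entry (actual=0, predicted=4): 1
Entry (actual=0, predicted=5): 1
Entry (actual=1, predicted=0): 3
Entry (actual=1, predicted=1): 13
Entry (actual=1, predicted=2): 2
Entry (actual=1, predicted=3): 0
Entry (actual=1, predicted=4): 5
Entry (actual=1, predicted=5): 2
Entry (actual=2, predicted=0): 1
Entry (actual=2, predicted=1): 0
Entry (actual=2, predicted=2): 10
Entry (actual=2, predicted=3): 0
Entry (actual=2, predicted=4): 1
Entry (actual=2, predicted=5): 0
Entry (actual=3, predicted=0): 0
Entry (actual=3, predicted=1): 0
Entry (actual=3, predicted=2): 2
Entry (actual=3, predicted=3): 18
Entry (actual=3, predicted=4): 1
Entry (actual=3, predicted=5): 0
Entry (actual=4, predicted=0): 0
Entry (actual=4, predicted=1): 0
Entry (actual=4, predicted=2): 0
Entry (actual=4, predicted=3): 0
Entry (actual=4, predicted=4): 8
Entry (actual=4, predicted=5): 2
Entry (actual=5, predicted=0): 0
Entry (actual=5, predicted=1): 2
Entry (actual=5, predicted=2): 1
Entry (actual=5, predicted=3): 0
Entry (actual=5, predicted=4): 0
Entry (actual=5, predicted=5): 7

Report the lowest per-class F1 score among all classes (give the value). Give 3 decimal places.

Per-class F1 score (2·TP/(2·TP+FP+FN)):
  0: TP=11, FP=3+1+0+0+0=4, FN=2+2+0+1+1=6 → 22/32 = 0.6875
  1: TP=13, FP=2+0+0+0+2=4, FN=3+2+0+5+2=12 → 26/42 = 0.6190
  2: TP=10, FP=2+2+2+0+1=7, FN=1+0+0+1+0=2 → 20/29 = 0.6897
  3: TP=18, FP=0+0+0+0+0=0, FN=0+0+2+1+0=3 → 36/39 = 0.9231
  4: TP=8, FP=1+5+1+1+0=8, FN=0+0+0+0+2=2 → 16/26 = 0.6154
  5: TP=7, FP=1+2+0+0+2=5, FN=0+2+1+0+0=3 → 14/22 = 0.6364
Lowest is class '4' with F1 score = 0.615.

0.615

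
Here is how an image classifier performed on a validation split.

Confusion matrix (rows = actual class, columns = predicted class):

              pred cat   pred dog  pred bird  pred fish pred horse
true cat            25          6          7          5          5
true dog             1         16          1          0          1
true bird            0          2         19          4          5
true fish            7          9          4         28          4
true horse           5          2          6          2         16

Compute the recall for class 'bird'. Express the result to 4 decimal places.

0.6333

One-vs-rest for 'bird': TP = diagonal; FP = other classes predicted 'bird'; FN = 'bird' predicted as other.
recall = TP/(TP+FN).
bird: TP=19, FN=0+2+4+5=11 → 19/30 = 0.63333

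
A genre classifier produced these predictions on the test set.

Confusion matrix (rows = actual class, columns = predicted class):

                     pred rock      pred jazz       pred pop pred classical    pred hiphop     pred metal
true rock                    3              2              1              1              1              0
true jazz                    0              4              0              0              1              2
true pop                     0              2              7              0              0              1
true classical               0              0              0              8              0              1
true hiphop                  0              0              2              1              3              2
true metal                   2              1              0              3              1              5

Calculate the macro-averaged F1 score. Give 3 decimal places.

Per-class F1 score (2·TP/(2·TP+FP+FN)):
  rock: TP=3, FP=0+0+0+0+2=2, FN=2+1+1+1+0=5 → 6/13 = 0.4615
  jazz: TP=4, FP=2+2+0+0+1=5, FN=0+0+0+1+2=3 → 8/16 = 0.5000
  pop: TP=7, FP=1+0+0+2+0=3, FN=0+2+0+0+1=3 → 14/20 = 0.7000
  classical: TP=8, FP=1+0+0+1+3=5, FN=0+0+0+0+1=1 → 16/22 = 0.7273
  hiphop: TP=3, FP=1+1+0+0+1=3, FN=0+0+2+1+2=5 → 6/14 = 0.4286
  metal: TP=5, FP=0+2+1+1+2=6, FN=2+1+0+3+1=7 → 10/23 = 0.4348
Macro-F1 score = mean = (0.4615 + 0.5000 + 0.7000 + 0.7273 + 0.4286 + 0.4348) / 6 = 0.542

0.542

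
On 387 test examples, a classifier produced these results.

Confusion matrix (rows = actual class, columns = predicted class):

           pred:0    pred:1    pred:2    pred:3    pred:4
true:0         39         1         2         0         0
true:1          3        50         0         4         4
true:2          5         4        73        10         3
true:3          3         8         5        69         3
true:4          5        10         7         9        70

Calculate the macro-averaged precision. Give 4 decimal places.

Per-class precision (TP/(TP+FP)):
  0: TP=39, FP=3+5+3+5=16 → 39/55 = 0.70909
  1: TP=50, FP=1+4+8+10=23 → 50/73 = 0.68493
  2: TP=73, FP=2+0+5+7=14 → 73/87 = 0.83908
  3: TP=69, FP=0+4+10+9=23 → 69/92 = 0.75000
  4: TP=70, FP=0+4+3+3=10 → 70/80 = 0.87500
Macro-precision = mean = (0.70909 + 0.68493 + 0.83908 + 0.75000 + 0.87500) / 5 = 0.7716

0.7716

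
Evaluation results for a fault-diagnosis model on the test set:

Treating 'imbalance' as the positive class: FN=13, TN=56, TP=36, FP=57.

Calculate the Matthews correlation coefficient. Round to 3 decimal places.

0.214

MCC = (TP·TN − FP·FN) / √((TP+FP)(TP+FN)(TN+FP)(TN+FN))
Numerator = 36·56 − 57·13 = 1275
Denominator = √(93·49·113·69) = √35530929 = 5960.7826
MCC = 1275 / 5960.7826 = 0.214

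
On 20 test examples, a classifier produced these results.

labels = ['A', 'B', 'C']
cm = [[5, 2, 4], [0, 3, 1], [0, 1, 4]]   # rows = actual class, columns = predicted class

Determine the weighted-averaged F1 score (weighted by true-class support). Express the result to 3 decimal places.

0.607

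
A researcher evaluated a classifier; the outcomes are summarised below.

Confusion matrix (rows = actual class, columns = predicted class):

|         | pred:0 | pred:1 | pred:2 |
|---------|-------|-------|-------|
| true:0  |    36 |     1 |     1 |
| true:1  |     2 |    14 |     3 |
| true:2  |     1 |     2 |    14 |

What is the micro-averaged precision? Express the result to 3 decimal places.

0.865

Micro-averaging pools counts across classes: ΣTP=64, ΣFP=10, ΣFN=10.
Micro-precision = TP/(TP+FP) on pooled counts = 0.865 (equals overall accuracy in single-label multiclass).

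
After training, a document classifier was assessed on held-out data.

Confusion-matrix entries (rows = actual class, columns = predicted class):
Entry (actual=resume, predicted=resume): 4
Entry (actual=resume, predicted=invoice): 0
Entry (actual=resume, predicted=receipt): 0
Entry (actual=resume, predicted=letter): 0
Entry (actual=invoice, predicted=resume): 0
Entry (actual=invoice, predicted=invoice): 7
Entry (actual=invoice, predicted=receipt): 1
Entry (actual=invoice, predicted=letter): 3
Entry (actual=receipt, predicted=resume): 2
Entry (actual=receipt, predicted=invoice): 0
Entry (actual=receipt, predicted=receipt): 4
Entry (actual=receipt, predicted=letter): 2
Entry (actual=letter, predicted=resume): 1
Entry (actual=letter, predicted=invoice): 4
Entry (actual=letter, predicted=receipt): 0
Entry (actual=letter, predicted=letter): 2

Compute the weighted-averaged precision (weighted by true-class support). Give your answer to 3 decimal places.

Per-class precision (TP/(TP+FP)):
  resume: TP=4, FP=0+2+1=3 → 4/7 = 0.5714
  invoice: TP=7, FP=0+0+4=4 → 7/11 = 0.6364
  receipt: TP=4, FP=0+1+0=1 → 4/5 = 0.8000
  letter: TP=2, FP=0+3+2=5 → 2/7 = 0.2857
Weighted-precision = Σ (supportᵢ/N)·precisionᵢ with N=30: (4/30)·0.5714 + (11/30)·0.6364 + (8/30)·0.8000 + (7/30)·0.2857 = 0.590

0.590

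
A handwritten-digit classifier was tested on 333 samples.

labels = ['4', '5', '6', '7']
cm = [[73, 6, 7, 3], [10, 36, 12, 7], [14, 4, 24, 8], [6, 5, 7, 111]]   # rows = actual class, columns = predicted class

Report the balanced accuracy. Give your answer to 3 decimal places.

Balanced accuracy = mean of per-class recall.
  4: recall = 73/89 = 0.8202
  5: recall = 36/65 = 0.5538
  6: recall = 24/50 = 0.4800
  7: recall = 111/129 = 0.8605
Mean = (0.8202 + 0.5538 + 0.4800 + 0.8605) / 4 = 0.679

0.679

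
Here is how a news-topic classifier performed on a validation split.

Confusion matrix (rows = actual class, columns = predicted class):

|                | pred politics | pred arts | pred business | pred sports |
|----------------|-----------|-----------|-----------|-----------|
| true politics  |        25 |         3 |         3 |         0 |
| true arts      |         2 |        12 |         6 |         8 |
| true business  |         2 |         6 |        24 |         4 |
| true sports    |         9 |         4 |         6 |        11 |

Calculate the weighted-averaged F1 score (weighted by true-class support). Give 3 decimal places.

Per-class F1 score (2·TP/(2·TP+FP+FN)):
  politics: TP=25, FP=2+2+9=13, FN=3+3+0=6 → 50/69 = 0.7246
  arts: TP=12, FP=3+6+4=13, FN=2+6+8=16 → 24/53 = 0.4528
  business: TP=24, FP=3+6+6=15, FN=2+6+4=12 → 48/75 = 0.6400
  sports: TP=11, FP=0+8+4=12, FN=9+4+6=19 → 22/53 = 0.4151
Weighted-F1 score = Σ (supportᵢ/N)·F1 scoreᵢ with N=125: (31/125)·0.7246 + (28/125)·0.4528 + (36/125)·0.6400 + (30/125)·0.4151 = 0.565

0.565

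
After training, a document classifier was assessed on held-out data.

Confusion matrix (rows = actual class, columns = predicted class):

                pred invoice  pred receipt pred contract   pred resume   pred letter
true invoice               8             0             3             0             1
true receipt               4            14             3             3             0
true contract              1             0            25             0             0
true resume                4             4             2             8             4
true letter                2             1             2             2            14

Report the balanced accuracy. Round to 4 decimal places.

0.6484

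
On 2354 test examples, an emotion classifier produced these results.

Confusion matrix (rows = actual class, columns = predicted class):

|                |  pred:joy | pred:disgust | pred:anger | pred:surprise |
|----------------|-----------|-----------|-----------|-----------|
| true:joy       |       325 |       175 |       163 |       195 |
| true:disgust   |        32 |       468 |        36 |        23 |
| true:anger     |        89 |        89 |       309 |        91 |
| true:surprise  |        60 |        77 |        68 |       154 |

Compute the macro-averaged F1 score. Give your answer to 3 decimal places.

0.518

Per-class F1 score (2·TP/(2·TP+FP+FN)):
  joy: TP=325, FP=32+89+60=181, FN=175+163+195=533 → 650/1364 = 0.4765
  disgust: TP=468, FP=175+89+77=341, FN=32+36+23=91 → 936/1368 = 0.6842
  anger: TP=309, FP=163+36+68=267, FN=89+89+91=269 → 618/1154 = 0.5355
  surprise: TP=154, FP=195+23+91=309, FN=60+77+68=205 → 308/822 = 0.3747
Macro-F1 score = mean = (0.4765 + 0.6842 + 0.5355 + 0.3747) / 4 = 0.518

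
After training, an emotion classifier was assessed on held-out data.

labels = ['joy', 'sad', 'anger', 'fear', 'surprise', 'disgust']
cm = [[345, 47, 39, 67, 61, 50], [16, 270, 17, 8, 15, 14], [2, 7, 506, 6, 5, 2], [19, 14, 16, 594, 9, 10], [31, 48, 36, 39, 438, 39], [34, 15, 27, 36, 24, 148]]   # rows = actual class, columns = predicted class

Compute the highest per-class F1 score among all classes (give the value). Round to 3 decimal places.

Per-class F1 score (2·TP/(2·TP+FP+FN)):
  joy: TP=345, FP=16+2+19+31+34=102, FN=47+39+67+61+50=264 → 690/1056 = 0.6534
  sad: TP=270, FP=47+7+14+48+15=131, FN=16+17+8+15+14=70 → 540/741 = 0.7287
  anger: TP=506, FP=39+17+16+36+27=135, FN=2+7+6+5+2=22 → 1012/1169 = 0.8657
  fear: TP=594, FP=67+8+6+39+36=156, FN=19+14+16+9+10=68 → 1188/1412 = 0.8414
  surprise: TP=438, FP=61+15+5+9+24=114, FN=31+48+36+39+39=193 → 876/1183 = 0.7405
  disgust: TP=148, FP=50+14+2+10+39=115, FN=34+15+27+36+24=136 → 296/547 = 0.5411
Highest is class 'anger' with F1 score = 0.866.

0.866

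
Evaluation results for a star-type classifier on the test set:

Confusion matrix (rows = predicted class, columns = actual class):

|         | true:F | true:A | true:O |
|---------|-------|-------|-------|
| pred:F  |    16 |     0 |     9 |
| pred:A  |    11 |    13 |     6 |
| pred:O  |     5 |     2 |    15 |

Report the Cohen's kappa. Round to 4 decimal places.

Observed agreement pₒ = trace/N = 44/77 = 0.57143
Expected agreement pₑ = Σ (rowᵢ·colᵢ)/N² = (32·25 + 15·30 + 30·22)/77² = 0.32215
κ = (pₒ − pₑ)/(1 − pₑ) = (0.57143 − 0.32215)/(1 − 0.32215) = 0.3678

0.3678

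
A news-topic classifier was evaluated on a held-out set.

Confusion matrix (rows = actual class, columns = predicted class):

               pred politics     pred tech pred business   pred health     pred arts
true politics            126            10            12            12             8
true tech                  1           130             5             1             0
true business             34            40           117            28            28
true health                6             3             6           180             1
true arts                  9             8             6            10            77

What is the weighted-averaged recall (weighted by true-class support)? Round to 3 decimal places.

Per-class recall (TP/(TP+FN)):
  politics: TP=126, FN=10+12+12+8=42 → 126/168 = 0.7500
  tech: TP=130, FN=1+5+1+0=7 → 130/137 = 0.9489
  business: TP=117, FN=34+40+28+28=130 → 117/247 = 0.4737
  health: TP=180, FN=6+3+6+1=16 → 180/196 = 0.9184
  arts: TP=77, FN=9+8+6+10=33 → 77/110 = 0.7000
Weighted-recall = Σ (supportᵢ/N)·recallᵢ with N=858: (168/858)·0.7500 + (137/858)·0.9489 + (247/858)·0.4737 + (196/858)·0.9184 + (110/858)·0.7000 = 0.734

0.734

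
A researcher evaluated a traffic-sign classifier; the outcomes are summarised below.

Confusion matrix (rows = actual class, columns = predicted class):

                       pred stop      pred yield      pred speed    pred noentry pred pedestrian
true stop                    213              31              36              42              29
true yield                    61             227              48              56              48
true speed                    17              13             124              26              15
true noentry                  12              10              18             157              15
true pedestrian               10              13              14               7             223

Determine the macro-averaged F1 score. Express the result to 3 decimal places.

0.641

Per-class F1 score (2·TP/(2·TP+FP+FN)):
  stop: TP=213, FP=61+17+12+10=100, FN=31+36+42+29=138 → 426/664 = 0.6416
  yield: TP=227, FP=31+13+10+13=67, FN=61+48+56+48=213 → 454/734 = 0.6185
  speed: TP=124, FP=36+48+18+14=116, FN=17+13+26+15=71 → 248/435 = 0.5701
  noentry: TP=157, FP=42+56+26+7=131, FN=12+10+18+15=55 → 314/500 = 0.6280
  pedestrian: TP=223, FP=29+48+15+15=107, FN=10+13+14+7=44 → 446/597 = 0.7471
Macro-F1 score = mean = (0.6416 + 0.6185 + 0.5701 + 0.6280 + 0.7471) / 5 = 0.641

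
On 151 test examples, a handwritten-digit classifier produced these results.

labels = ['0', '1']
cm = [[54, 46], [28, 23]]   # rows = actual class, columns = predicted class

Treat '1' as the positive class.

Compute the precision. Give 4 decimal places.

Precision = TP/(TP+FP) = 23/(23+46) = 23/69 = 0.3333

0.3333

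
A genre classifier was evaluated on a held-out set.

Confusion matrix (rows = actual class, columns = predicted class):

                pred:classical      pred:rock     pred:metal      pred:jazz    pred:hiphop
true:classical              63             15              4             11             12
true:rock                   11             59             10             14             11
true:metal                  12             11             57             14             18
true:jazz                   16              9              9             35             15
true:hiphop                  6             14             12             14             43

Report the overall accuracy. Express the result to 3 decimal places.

0.519

Accuracy = trace / total = (63+59+57+35+43=257) / 495 = 257/495 = 0.519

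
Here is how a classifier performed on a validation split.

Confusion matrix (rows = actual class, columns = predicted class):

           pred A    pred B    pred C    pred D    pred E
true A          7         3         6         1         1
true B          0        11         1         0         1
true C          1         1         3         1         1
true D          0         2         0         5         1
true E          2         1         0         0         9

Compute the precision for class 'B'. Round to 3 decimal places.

0.611

Treat 'B' as positive and all other classes as negative.
precision = TP/(TP+FP).
B: TP=11, FP=3+1+2+1=7 → 11/18 = 0.6111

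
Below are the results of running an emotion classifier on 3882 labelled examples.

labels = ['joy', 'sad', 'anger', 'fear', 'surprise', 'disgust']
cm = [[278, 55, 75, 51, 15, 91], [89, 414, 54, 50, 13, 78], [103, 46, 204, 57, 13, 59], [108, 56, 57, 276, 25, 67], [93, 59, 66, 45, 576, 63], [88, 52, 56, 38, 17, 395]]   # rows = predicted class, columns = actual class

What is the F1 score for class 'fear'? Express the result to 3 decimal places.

0.499

F1 score = 2·TP/(2·TP+FP+FN).
fear: TP=276, FP=108+56+57+25+67=313, FN=51+50+57+45+38=241 → 552/1106 = 0.4991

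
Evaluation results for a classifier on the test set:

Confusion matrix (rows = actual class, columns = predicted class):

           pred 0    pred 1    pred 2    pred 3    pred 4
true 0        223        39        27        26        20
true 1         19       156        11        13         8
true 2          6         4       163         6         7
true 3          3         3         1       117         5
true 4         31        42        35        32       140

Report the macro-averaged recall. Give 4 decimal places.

Per-class recall (TP/(TP+FN)):
  0: TP=223, FN=39+27+26+20=112 → 223/335 = 0.66567
  1: TP=156, FN=19+11+13+8=51 → 156/207 = 0.75362
  2: TP=163, FN=6+4+6+7=23 → 163/186 = 0.87634
  3: TP=117, FN=3+3+1+5=12 → 117/129 = 0.90698
  4: TP=140, FN=31+42+35+32=140 → 140/280 = 0.50000
Macro-recall = mean = (0.66567 + 0.75362 + 0.87634 + 0.90698 + 0.50000) / 5 = 0.7405

0.7405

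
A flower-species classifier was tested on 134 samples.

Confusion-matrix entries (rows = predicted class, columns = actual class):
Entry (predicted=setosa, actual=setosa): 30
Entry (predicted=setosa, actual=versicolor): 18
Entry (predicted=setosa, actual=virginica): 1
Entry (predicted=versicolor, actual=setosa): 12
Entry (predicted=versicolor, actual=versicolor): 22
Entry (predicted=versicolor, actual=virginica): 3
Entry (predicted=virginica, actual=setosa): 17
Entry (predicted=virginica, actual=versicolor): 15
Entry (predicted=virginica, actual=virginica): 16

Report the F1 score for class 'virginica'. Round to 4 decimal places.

0.4706

One-vs-rest for 'virginica': TP = diagonal; FP = other classes predicted 'virginica'; FN = 'virginica' predicted as other.
F1 score = 2·TP/(2·TP+FP+FN).
virginica: TP=16, FP=17+15=32, FN=1+3=4 → 32/68 = 0.47059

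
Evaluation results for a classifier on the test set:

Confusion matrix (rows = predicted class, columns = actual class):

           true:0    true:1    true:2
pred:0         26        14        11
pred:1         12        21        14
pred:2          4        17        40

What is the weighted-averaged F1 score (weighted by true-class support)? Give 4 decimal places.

Per-class F1 score (2·TP/(2·TP+FP+FN)):
  0: TP=26, FP=14+11=25, FN=12+4=16 → 52/93 = 0.55914
  1: TP=21, FP=12+14=26, FN=14+17=31 → 42/99 = 0.42424
  2: TP=40, FP=4+17=21, FN=11+14=25 → 80/126 = 0.63492
Weighted-F1 score = Σ (supportᵢ/N)·F1 scoreᵢ with N=159: (42/159)·0.55914 + (52/159)·0.42424 + (65/159)·0.63492 = 0.5460

0.5460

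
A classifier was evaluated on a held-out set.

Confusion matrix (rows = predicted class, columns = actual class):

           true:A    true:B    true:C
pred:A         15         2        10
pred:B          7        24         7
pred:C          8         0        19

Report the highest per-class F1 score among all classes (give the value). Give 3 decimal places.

0.750

Per-class F1 score (2·TP/(2·TP+FP+FN)):
  A: TP=15, FP=2+10=12, FN=7+8=15 → 30/57 = 0.5263
  B: TP=24, FP=7+7=14, FN=2+0=2 → 48/64 = 0.7500
  C: TP=19, FP=8+0=8, FN=10+7=17 → 38/63 = 0.6032
Highest is class 'B' with F1 score = 0.750.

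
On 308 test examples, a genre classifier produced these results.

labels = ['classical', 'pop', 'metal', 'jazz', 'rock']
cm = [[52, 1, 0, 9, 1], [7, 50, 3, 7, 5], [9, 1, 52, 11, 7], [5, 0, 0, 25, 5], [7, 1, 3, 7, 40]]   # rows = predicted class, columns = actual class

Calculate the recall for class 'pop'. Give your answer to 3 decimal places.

0.943

Take TP from the diagonal, FP from the rest of the 'pop' prediction marginal, FN from the rest of the 'pop' actual marginal.
recall = TP/(TP+FN).
pop: TP=50, FN=1+1+0+1=3 → 50/53 = 0.9434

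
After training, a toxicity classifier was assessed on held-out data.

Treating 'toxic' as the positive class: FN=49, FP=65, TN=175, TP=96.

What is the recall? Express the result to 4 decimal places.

0.6621

Recall = TP/(TP+FN) = 96/(96+49) = 96/145 = 0.6621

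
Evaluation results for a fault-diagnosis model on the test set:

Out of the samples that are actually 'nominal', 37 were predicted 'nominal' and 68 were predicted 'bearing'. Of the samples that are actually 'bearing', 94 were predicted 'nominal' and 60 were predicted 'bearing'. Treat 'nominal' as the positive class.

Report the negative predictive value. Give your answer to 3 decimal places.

NPV = TN/(TN+FN) = 60/(60+68) = 0.469

0.469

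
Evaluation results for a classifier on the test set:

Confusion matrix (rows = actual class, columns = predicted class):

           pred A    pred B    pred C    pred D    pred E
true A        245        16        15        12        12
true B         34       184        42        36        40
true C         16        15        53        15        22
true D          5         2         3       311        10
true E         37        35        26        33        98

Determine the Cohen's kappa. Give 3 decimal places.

Observed agreement pₒ = trace/N = 891/1317 = 0.6765
Expected agreement pₑ = Σ (rowᵢ·colᵢ)/N² = (300·337 + 336·252 + 121·139 + 331·407 + 229·182)/1317² = 0.2185
κ = (pₒ − pₑ)/(1 − pₑ) = (0.6765 − 0.2185)/(1 − 0.2185) = 0.586

0.586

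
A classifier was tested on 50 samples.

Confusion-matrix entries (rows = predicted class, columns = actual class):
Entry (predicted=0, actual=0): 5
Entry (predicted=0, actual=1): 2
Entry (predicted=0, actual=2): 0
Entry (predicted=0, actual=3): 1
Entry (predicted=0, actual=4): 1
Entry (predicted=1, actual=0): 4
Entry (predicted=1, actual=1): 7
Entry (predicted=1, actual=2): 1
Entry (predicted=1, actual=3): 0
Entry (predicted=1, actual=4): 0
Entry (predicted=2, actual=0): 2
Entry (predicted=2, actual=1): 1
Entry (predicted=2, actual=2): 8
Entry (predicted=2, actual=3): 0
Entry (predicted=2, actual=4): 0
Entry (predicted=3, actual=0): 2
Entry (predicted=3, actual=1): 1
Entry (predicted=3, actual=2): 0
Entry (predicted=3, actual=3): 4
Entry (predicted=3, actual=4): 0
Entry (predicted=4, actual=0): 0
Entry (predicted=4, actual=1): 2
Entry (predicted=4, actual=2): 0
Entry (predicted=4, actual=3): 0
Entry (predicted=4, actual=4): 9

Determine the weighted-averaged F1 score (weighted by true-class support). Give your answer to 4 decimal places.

0.6459

Per-class F1 score (2·TP/(2·TP+FP+FN)):
  0: TP=5, FP=2+0+1+1=4, FN=4+2+2+0=8 → 10/22 = 0.45455
  1: TP=7, FP=4+1+0+0=5, FN=2+1+1+2=6 → 14/25 = 0.56000
  2: TP=8, FP=2+1+0+0=3, FN=0+1+0+0=1 → 16/20 = 0.80000
  3: TP=4, FP=2+1+0+0=3, FN=1+0+0+0=1 → 8/12 = 0.66667
  4: TP=9, FP=0+2+0+0=2, FN=1+0+0+0=1 → 18/21 = 0.85714
Weighted-F1 score = Σ (supportᵢ/N)·F1 scoreᵢ with N=50: (13/50)·0.45455 + (13/50)·0.56000 + (9/50)·0.80000 + (5/50)·0.66667 + (10/50)·0.85714 = 0.6459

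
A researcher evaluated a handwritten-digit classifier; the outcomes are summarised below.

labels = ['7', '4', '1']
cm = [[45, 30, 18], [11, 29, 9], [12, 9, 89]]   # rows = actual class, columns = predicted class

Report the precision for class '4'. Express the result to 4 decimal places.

0.4265

One-vs-rest for '4': TP = diagonal; FP = other classes predicted '4'; FN = '4' predicted as other.
precision = TP/(TP+FP).
4: TP=29, FP=30+9=39 → 29/68 = 0.42647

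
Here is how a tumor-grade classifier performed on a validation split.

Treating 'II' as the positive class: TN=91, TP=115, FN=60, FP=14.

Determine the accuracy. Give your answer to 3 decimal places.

0.736

Accuracy = (TP+TN)/N = (115+91)/280 = 0.736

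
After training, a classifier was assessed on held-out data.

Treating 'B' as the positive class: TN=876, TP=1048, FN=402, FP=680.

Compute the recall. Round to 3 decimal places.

Recall = TP/(TP+FN) = 1048/(1048+402) = 1048/1450 = 0.723

0.723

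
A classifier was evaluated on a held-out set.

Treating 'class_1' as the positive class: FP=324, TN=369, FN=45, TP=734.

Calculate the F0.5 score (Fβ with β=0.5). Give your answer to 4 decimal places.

0.7324

Fβ = (1+β²)·TP / ((1+β²)·TP + β²·FN + FP), with β²=1/4
= 1.25·734 / (1.25·734 + 0.25·45 + 324) = 0.7324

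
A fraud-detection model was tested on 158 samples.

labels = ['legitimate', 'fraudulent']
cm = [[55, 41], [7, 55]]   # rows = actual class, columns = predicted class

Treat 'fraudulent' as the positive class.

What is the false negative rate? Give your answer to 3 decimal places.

FNR = FN/(FN+TP) = 7/(7+55) = 0.113

0.113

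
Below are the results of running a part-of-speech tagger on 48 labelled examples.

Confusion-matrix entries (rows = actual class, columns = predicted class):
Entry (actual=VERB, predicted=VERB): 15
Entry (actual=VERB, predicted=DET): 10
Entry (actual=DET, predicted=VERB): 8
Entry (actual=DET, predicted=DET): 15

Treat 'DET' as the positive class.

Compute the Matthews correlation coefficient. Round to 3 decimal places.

MCC = (TP·TN − FP·FN) / √((TP+FP)(TP+FN)(TN+FP)(TN+FN))
Numerator = 15·15 − 10·8 = 145
Denominator = √(25·23·25·23) = √330625 = 575.0000
MCC = 145 / 575.0000 = 0.252

0.252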